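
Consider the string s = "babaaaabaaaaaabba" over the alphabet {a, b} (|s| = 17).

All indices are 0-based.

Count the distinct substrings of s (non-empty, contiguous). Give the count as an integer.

sorted suffixes:
  #0 SA[0]=16  'a'
  #1 SA[1]=8  'aaaaaabba'
  #2 SA[2]=9  'aaaaabba'
  #3 SA[3]=3  'aaaabaaaaaabba'
  #4 SA[4]=10  'aaaabba'
  #5 SA[5]=4  'aaabaaaaaabba'
  #6 SA[6]=11  'aaabba'
  #7 SA[7]=5  'aabaaaaaabba'
  #8 SA[8]=12  'aabba'
  #9 SA[9]=6  'abaaaaaabba'
  #10 SA[10]=1  'abaaaabaaaaaabba'
  #11 SA[11]=13  'abba'
  #12 SA[12]=15  'ba'
  #13 SA[13]=7  'baaaaaabba'
  #14 SA[14]=2  'baaaabaaaaaabba'
  #15 SA[15]=0  'babaaaabaaaaaabba'
  #16 SA[16]=14  'bba'

SA = [16, 8, 9, 3, 10, 4, 11, 5, 12, 6, 1, 13, 15, 7, 2, 0, 14]
rank  pair      lcp
   1  s[16:],s[8:]  1  'a'
   2  s[8:],s[9:]  5  'aaaaa'
   3  s[9:],s[3:]  4  'aaaa'
   4  s[3:],s[10:]  5  'aaaab'
   5  s[10:],s[4:]  3  'aaa'
   6  s[4:],s[11:]  4  'aaab'
   7  s[11:],s[5:]  2  'aa'
   8  s[5:],s[12:]  3  'aab'
   9  s[12:],s[6:]  1  'a'
  10  s[6:],s[1:]  6  'abaaaa'
  11  s[1:],s[13:]  2  'ab'
  12  s[13:],s[15:]  0  ''
  13  s[15:],s[7:]  2  'ba'
  14  s[7:],s[2:]  5  'baaaa'
  15  s[2:],s[0:]  2  'ba'
  16  s[0:],s[14:]  1  'b'

n(n+1)/2 = 17·18/2 = 153
Σ LCP = 0 + 1 + 5 + 4 + 5 + 3 + 4 + 2 + 3 + 1 + 6 + 2 + 0 + 2 + 5 + 2 + 1 = 46
distinct = 153 − 46 = 107

107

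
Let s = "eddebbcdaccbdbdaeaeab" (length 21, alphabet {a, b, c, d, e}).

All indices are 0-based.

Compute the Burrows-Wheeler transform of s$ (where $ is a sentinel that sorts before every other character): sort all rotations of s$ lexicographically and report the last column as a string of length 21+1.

bededaebdccabcbbedaad$

rank  rotation                last
    0  $eddebbcdaccbdbdaeaeab  b
    1  ab$eddebbcdaccbdbdaeae  e
    2  accbdbdaeaeab$eddebbcd  d
    3  aeab$eddebbcdaccbdbdae  e
    4  aeaeab$eddebbcdaccbdbd  d
    5  b$eddebbcdaccbdbdaeaea  a
    6  bbcdaccbdbdaeaeab$edde  e
    7  bcdaccbdbdaeaeab$eddeb  b
    8  bdaeaeab$eddebbcdaccbd  d
    9  bdbdaeaeab$eddebbcdacc  c
   10  cbdbdaeaeab$eddebbcdac  c
   11  ccbdbdaeaeab$eddebbcda  a
   12  cdaccbdbdaeaeab$eddebb  b
   13  daccbdbdaeaeab$eddebbc  c
   14  daeaeab$eddebbcdaccbdb  b
   15  dbdaeaeab$eddebbcdaccb  b
   16  ddebbcdaccbdbdaeaeab$e  e
   17  debbcdaccbdbdaeaeab$ed  d
   18  eab$eddebbcdaccbdbdaea  a
   19  eaeab$eddebbcdaccbdbda  a
   20  ebbcdaccbdbdaeaeab$edd  d
   21  eddebbcdaccbdbdaeaeab$  $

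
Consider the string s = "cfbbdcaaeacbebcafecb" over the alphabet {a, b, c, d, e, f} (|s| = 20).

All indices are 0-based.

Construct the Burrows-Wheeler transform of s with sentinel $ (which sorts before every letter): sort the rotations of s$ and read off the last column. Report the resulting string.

bceaccfebcdbea$babfca

rank  rotation               last
    0  $cfbbdcaaeacbebcafecb  b
    1  aaeacbebcafecb$cfbbdc  c
    2  acbebcafecb$cfbbdcaae  e
    3  aeacbebcafecb$cfbbdca  a
    4  afecb$cfbbdcaaeacbebc  c
    5  b$cfbbdcaaeacbebcafec  c
    6  bbdcaaeacbebcafecb$cf  f
    7  bcafecb$cfbbdcaaeacbe  e
    8  bdcaaeacbebcafecb$cfb  b
    9  bebcafecb$cfbbdcaaeac  c
   10  caaeacbebcafecb$cfbbd  d
   11  cafecb$cfbbdcaaeacbeb  b
   12  cb$cfbbdcaaeacbebcafe  e
   13  cbebcafecb$cfbbdcaaea  a
   14  cfbbdcaaeacbebcafecb$  $
   15  dcaaeacbebcafecb$cfbb  b
   16  eacbebcafecb$cfbbdcaa  a
   17  ebcafecb$cfbbdcaaeacb  b
   18  ecb$cfbbdcaaeacbebcaf  f
   19  fbbdcaaeacbebcafecb$c  c
   20  fecb$cfbbdcaaeacbebca  a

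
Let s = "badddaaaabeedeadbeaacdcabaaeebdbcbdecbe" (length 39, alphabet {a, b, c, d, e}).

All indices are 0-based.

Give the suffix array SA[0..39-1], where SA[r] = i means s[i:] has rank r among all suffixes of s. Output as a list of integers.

rank→(start, suffix):
  0 → (5, 'aaaabeedeadbeaacdcabaaeebdbcbdecbe')
  1 → (6, 'aaabeedeadbeaacdcabaaeebdbcbdecbe')
  2 → (7, 'aabeedeadbeaacdcabaaeebdbcbdecbe')
  3 → (18, 'aacdcabaaeebdbcbdecbe')
  4 → (25, 'aaeebdbcbdecbe')
  5 → (23, 'abaaeebdbcbdecbe')
  6 → (8, 'abeedeadbeaacdcabaaeebdbcbdecbe')
  7 → (19, 'acdcabaaeebdbcbdecbe')
  8 → (14, 'adbeaacdcabaaeebdbcbdecbe')
  9 → (1, 'adddaaaabeedeadbeaacdcabaaeebdbcbdecbe')
  10 → (26, 'aeebdbcbdecbe')
  11 → (24, 'baaeebdbcbdecbe')
  12 → (0, 'badddaaaabeedeadbeaacdcabaaeebdbcbdecbe')
  13 → (31, 'bcbdecbe')
  14 → (29, 'bdbcbdecbe')
  15 → (33, 'bdecbe')
  16 → (37, 'be')
  17 → (16, 'beaacdcabaaeebdbcbdecbe')
  18 → (9, 'beedeadbeaacdcabaaeebdbcbdecbe')
  19 → (22, 'cabaaeebdbcbdecbe')
  20 → (32, 'cbdecbe')
  21 → (36, 'cbe')
  22 → (20, 'cdcabaaeebdbcbdecbe')
  23 → (4, 'daaaabeedeadbeaacdcabaaeebdbcbdecbe')
  24 → (30, 'dbcbdecbe')
  25 → (15, 'dbeaacdcabaaeebdbcbdecbe')
  26 → (21, 'dcabaaeebdbcbdecbe')
  27 → (3, 'ddaaaabeedeadbeaacdcabaaeebdbcbdecbe')
  28 → (2, 'dddaaaabeedeadbeaacdcabaaeebdbcbdecbe')
  29 → (12, 'deadbeaacdcabaaeebdbcbdecbe')
  30 → (34, 'decbe')
  31 → (38, 'e')
  32 → (17, 'eaacdcabaaeebdbcbdecbe')
  33 → (13, 'eadbeaacdcabaaeebdbcbdecbe')
  34 → (28, 'ebdbcbdecbe')
  35 → (35, 'ecbe')
  36 → (11, 'edeadbeaacdcabaaeebdbcbdecbe')
  37 → (27, 'eebdbcbdecbe')
  38 → (10, 'eedeadbeaacdcabaaeebdbcbdecbe')

[5, 6, 7, 18, 25, 23, 8, 19, 14, 1, 26, 24, 0, 31, 29, 33, 37, 16, 9, 22, 32, 36, 20, 4, 30, 15, 21, 3, 2, 12, 34, 38, 17, 13, 28, 35, 11, 27, 10]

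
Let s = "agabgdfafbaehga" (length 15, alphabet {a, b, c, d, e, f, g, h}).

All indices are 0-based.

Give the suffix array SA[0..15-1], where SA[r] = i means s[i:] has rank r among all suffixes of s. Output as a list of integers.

rank→(start, suffix):
  0 → (14, 'a')
  1 → (2, 'abgdfafbaehga')
  2 → (10, 'aehga')
  3 → (7, 'afbaehga')
  4 → (0, 'agabgdfafbaehga')
  5 → (9, 'baehga')
  6 → (3, 'bgdfafbaehga')
  7 → (5, 'dfafbaehga')
  8 → (11, 'ehga')
  9 → (6, 'fafbaehga')
  10 → (8, 'fbaehga')
  11 → (13, 'ga')
  12 → (1, 'gabgdfafbaehga')
  13 → (4, 'gdfafbaehga')
  14 → (12, 'hga')

[14, 2, 10, 7, 0, 9, 3, 5, 11, 6, 8, 13, 1, 4, 12]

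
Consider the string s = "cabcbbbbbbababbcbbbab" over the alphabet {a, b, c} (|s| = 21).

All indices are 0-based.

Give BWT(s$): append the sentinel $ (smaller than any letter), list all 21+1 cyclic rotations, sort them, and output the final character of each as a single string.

bbbbcabbabbcbbbcaba$bb

rank  rotation                last
    0  $cabcbbbbbbababbcbbbab  b
    1  ab$cabcbbbbbbababbcbbb  b
    2  ababbcbbbab$cabcbbbbbb  b
    3  abbcbbbab$cabcbbbbbbab  b
    4  abcbbbbbbababbcbbbab$c  c
    5  b$cabcbbbbbbababbcbbba  a
    6  bab$cabcbbbbbbababbcbb  b
    7  bababbcbbbab$cabcbbbbb  b
    8  babbcbbbab$cabcbbbbbba  a
    9  bbab$cabcbbbbbbababbcb  b
   10  bbababbcbbbab$cabcbbbb  b
   11  bbbab$cabcbbbbbbababbc  c
   12  bbbababbcbbbab$cabcbbb  b
   13  bbbbababbcbbbab$cabcbb  b
   14  bbbbbababbcbbbab$cabcb  b
   15  bbbbbbababbcbbbab$cabc  c
   16  bbcbbbab$cabcbbbbbbaba  a
   17  bcbbbab$cabcbbbbbbabab  b
   18  bcbbbbbbababbcbbbab$ca  a
   19  cabcbbbbbbababbcbbbab$  $
   20  cbbbab$cabcbbbbbbababb  b
   21  cbbbbbbababbcbbbab$cab  b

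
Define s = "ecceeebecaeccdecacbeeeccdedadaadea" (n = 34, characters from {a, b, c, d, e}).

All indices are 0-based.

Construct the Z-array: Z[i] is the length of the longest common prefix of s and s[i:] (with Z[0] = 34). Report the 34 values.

[34, 0, 0, 1, 1, 1, 0, 2, 0, 0, 3, 0, 0, 0, 2, 0, 0, 0, 0, 1, 1, 3, 0, 0, 0, 1, 0, 0, 0, 0, 0, 0, 1, 0]

Z[0]=34
i=1: fresh scan; Z[1]=0
i=2: fresh scan; Z[2]=0
i=3: fresh scan; Z[3]=1 extend→box=[3,4)
i=4: fresh scan; Z[4]=1 extend→box=[4,5)
i=5: fresh scan; Z[5]=1 extend→box=[5,6)
i=6: fresh scan; Z[6]=0
i=7: fresh scan; Z[7]=2 extend→box=[7,9)
i=8: min(r-i=1, Z[1]=0)=0; Z[8]=0
i=9: fresh scan; Z[9]=0
i=10: fresh scan; Z[10]=3 extend→box=[10,13)
i=11: min(r-i=2, Z[1]=0)=0; Z[11]=0
i=12: min(r-i=1, Z[2]=0)=0; Z[12]=0
i=13: fresh scan; Z[13]=0
i=14: fresh scan; Z[14]=2 extend→box=[14,16)
i=15: min(r-i=1, Z[1]=0)=0; Z[15]=0
i=16: fresh scan; Z[16]=0
i=17: fresh scan; Z[17]=0
i=18: fresh scan; Z[18]=0
i=19: fresh scan; Z[19]=1 extend→box=[19,20)
i=20: fresh scan; Z[20]=1 extend→box=[20,21)
i=21: fresh scan; Z[21]=3 extend→box=[21,24)
i=22: min(r-i=2, Z[1]=0)=0; Z[22]=0
i=23: min(r-i=1, Z[2]=0)=0; Z[23]=0
i=24: fresh scan; Z[24]=0
i=25: fresh scan; Z[25]=1 extend→box=[25,26)
i=26: fresh scan; Z[26]=0
i=27: fresh scan; Z[27]=0
i=28: fresh scan; Z[28]=0
i=29: fresh scan; Z[29]=0
i=30: fresh scan; Z[30]=0
i=31: fresh scan; Z[31]=0
i=32: fresh scan; Z[32]=1 extend→box=[32,33)
i=33: fresh scan; Z[33]=0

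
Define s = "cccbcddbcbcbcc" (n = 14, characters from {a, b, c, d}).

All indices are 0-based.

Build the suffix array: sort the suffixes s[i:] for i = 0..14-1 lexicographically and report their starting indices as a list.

[7, 9, 11, 3, 13, 8, 10, 2, 12, 1, 0, 4, 6, 5]

rank | idx | suffix
   0 |   7 | bcbcbcc
   1 |   9 | bcbcc
   2 |  11 | bcc
   3 |   3 | bcddbcbcbcc
   4 |  13 | c
   5 |   8 | cbcbcc
   6 |  10 | cbcc
   7 |   2 | cbcddbcbcbcc
   8 |  12 | cc
   9 |   1 | ccbcddbcbcbcc
  10 |   0 | cccbcddbcbcbcc
  11 |   4 | cddbcbcbcc
  12 |   6 | dbcbcbcc
  13 |   5 | ddbcbcbcc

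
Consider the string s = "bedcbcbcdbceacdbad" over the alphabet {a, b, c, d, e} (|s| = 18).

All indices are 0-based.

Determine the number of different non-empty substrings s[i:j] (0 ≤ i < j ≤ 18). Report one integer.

sorted suffixes:
  #0 SA[0]=12  'acdbad'
  #1 SA[1]=16  'ad'
  #2 SA[2]=15  'bad'
  #3 SA[3]=4  'bcbcdbceacdbad'
  #4 SA[4]=6  'bcdbceacdbad'
  #5 SA[5]=9  'bceacdbad'
  #6 SA[6]=0  'bedcbcbcdbceacdbad'
  #7 SA[7]=3  'cbcbcdbceacdbad'
  #8 SA[8]=5  'cbcdbceacdbad'
  #9 SA[9]=13  'cdbad'
  #10 SA[10]=7  'cdbceacdbad'
  #11 SA[11]=10  'ceacdbad'
  #12 SA[12]=17  'd'
  #13 SA[13]=14  'dbad'
  #14 SA[14]=8  'dbceacdbad'
  #15 SA[15]=2  'dcbcbcdbceacdbad'
  #16 SA[16]=11  'eacdbad'
  #17 SA[17]=1  'edcbcbcdbceacdbad'

SA = [12, 16, 15, 4, 6, 9, 0, 3, 5, 13, 7, 10, 17, 14, 8, 2, 11, 1]
i: (SA[i-1],SA[i]) lcp shared
  1: (12,16) 1 'a'
  2: (16,15) 0 ''
  3: (15,4) 1 'b'
  4: (4,6) 2 'bc'
  5: (6,9) 2 'bc'
  6: (9,0) 1 'b'
  7: (0,3) 0 ''
  8: (3,5) 3 'cbc'
  9: (5,13) 1 'c'
  10: (13,7) 3 'cdb'
  11: (7,10) 1 'c'
  12: (10,17) 0 ''
  13: (17,14) 1 'd'
  14: (14,8) 2 'db'
  15: (8,2) 1 'd'
  16: (2,11) 0 ''
  17: (11,1) 1 'e'

n(n+1)/2 = 18·19/2 = 171
Σ LCP = 0 + 1 + 0 + 1 + 2 + 2 + 1 + 0 + 3 + 1 + 3 + 1 + 0 + 1 + 2 + 1 + 0 + 1 = 20
distinct = 171 − 20 = 151

151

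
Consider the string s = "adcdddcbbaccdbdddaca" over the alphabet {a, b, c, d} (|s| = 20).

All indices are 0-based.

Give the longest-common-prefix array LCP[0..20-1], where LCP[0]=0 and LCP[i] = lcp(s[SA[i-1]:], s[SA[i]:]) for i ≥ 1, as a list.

[0, 1, 2, 1, 0, 1, 1, 0, 1, 1, 1, 2, 0, 1, 1, 2, 1, 2, 2, 3]

sorted suffixes:
  #0 SA[0]=19  'a'
  #1 SA[1]=17  'aca'
  #2 SA[2]=9  'accdbdddaca'
  #3 SA[3]=0  'adcdddcbbaccdbdddaca'
  #4 SA[4]=8  'baccdbdddaca'
  #5 SA[5]=7  'bbaccdbdddaca'
  #6 SA[6]=13  'bdddaca'
  #7 SA[7]=18  'ca'
  #8 SA[8]=6  'cbbaccdbdddaca'
  #9 SA[9]=10  'ccdbdddaca'
  #10 SA[10]=11  'cdbdddaca'
  #11 SA[11]=2  'cdddcbbaccdbdddaca'
  #12 SA[12]=16  'daca'
  #13 SA[13]=12  'dbdddaca'
  #14 SA[14]=5  'dcbbaccdbdddaca'
  #15 SA[15]=1  'dcdddcbbaccdbdddaca'
  #16 SA[16]=15  'ddaca'
  #17 SA[17]=4  'ddcbbaccdbdddaca'
  #18 SA[18]=14  'dddaca'
  #19 SA[19]=3  'dddcbbaccdbdddaca'

SA = [19, 17, 9, 0, 8, 7, 13, 18, 6, 10, 11, 2, 16, 12, 5, 1, 15, 4, 14, 3]
rank  pair      lcp
   1  s[19:],s[17:]  1  'a'
   2  s[17:],s[9:]  2  'ac'
   3  s[9:],s[0:]  1  'a'
   4  s[0:],s[8:]  0  ''
   5  s[8:],s[7:]  1  'b'
   6  s[7:],s[13:]  1  'b'
   7  s[13:],s[18:]  0  ''
   8  s[18:],s[6:]  1  'c'
   9  s[6:],s[10:]  1  'c'
  10  s[10:],s[11:]  1  'c'
  11  s[11:],s[2:]  2  'cd'
  12  s[2:],s[16:]  0  ''
  13  s[16:],s[12:]  1  'd'
  14  s[12:],s[5:]  1  'd'
  15  s[5:],s[1:]  2  'dc'
  16  s[1:],s[15:]  1  'd'
  17  s[15:],s[4:]  2  'dd'
  18  s[4:],s[14:]  2  'dd'
  19  s[14:],s[3:]  3  'ddd'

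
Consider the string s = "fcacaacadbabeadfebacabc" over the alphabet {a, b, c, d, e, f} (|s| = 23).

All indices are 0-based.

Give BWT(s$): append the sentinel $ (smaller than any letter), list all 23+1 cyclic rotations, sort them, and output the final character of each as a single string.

rank  rotation                  last
    0  $fcacaacadbabeadfebacabc  c
    1  aacadbabeadfebacabc$fcac  c
    2  abc$fcacaacadbabeadfebac  c
    3  abeadfebacabc$fcacaacadb  b
    4  acaacadbabeadfebacabc$fc  c
    5  acabc$fcacaacadbabeadfeb  b
    6  acadbabeadfebacabc$fcaca  a
    7  adbabeadfebacabc$fcacaac  c
    8  adfebacabc$fcacaacadbabe  e
    9  babeadfebacabc$fcacaacad  d
   10  bacabc$fcacaacadbabeadfe  e
   11  bc$fcacaacadbabeadfebaca  a
   12  beadfebacabc$fcacaacadba  a
   13  c$fcacaacadbabeadfebacab  b
   14  caacadbabeadfebacabc$fca  a
   15  cabc$fcacaacadbabeadfeba  a
   16  cacaacadbabeadfebacabc$f  f
   17  cadbabeadfebacabc$fcacaa  a
   18  dbabeadfebacabc$fcacaaca  a
   19  dfebacabc$fcacaacadbabea  a
   20  eadfebacabc$fcacaacadbab  b
   21  ebacabc$fcacaacadbabeadf  f
   22  fcacaacadbabeadfebacabc$  $
   23  febacabc$fcacaacadbabead  d

cccbcbacedeaabaafaaabf$d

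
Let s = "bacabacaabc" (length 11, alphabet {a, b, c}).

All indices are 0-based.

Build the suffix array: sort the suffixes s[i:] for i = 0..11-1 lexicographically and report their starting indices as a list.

[7, 3, 8, 5, 1, 4, 0, 9, 10, 6, 2]

rank→(start, suffix):
  0 → (7, 'aabc')
  1 → (3, 'abacaabc')
  2 → (8, 'abc')
  3 → (5, 'acaabc')
  4 → (1, 'acabacaabc')
  5 → (4, 'bacaabc')
  6 → (0, 'bacabacaabc')
  7 → (9, 'bc')
  8 → (10, 'c')
  9 → (6, 'caabc')
  10 → (2, 'cabacaabc')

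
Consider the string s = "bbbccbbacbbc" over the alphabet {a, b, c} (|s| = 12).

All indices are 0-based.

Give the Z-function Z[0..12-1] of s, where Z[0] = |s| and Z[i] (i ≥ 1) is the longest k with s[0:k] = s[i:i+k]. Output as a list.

Z[0]=12
i=1: outside box; Z[1]=2 extend→box=[1,3)
i=2: min(r-i=1, Z[1]=2)=1; Z[2]=1
i=3: outside box; Z[3]=0
i=4: outside box; Z[4]=0
i=5: outside box; Z[5]=2 extend→box=[5,7)
i=6: min(r-i=1, Z[1]=2)=1; Z[6]=1
i=7: outside box; Z[7]=0
i=8: outside box; Z[8]=0
i=9: outside box; Z[9]=2 extend→box=[9,11)
i=10: min(r-i=1, Z[1]=2)=1; Z[10]=1
i=11: outside box; Z[11]=0

[12, 2, 1, 0, 0, 2, 1, 0, 0, 2, 1, 0]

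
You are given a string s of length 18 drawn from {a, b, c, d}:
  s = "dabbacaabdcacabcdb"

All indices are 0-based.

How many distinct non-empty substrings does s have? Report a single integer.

rank→(start, suffix):
  0 → (6, 'aabdcacabcdb')
  1 → (1, 'abbacaabdcacabcdb')
  2 → (13, 'abcdb')
  3 → (7, 'abdcacabcdb')
  4 → (4, 'acaabdcacabcdb')
  5 → (11, 'acabcdb')
  6 → (17, 'b')
  7 → (3, 'bacaabdcacabcdb')
  8 → (2, 'bbacaabdcacabcdb')
  9 → (14, 'bcdb')
  10 → (8, 'bdcacabcdb')
  11 → (5, 'caabdcacabcdb')
  12 → (12, 'cabcdb')
  13 → (10, 'cacabcdb')
  14 → (15, 'cdb')
  15 → (0, 'dabbacaabdcacabcdb')
  16 → (16, 'db')
  17 → (9, 'dcacabcdb')

SA = [6, 1, 13, 7, 4, 11, 17, 3, 2, 14, 8, 5, 12, 10, 15, 0, 16, 9]
[i] adj suffixes → lcp
  [1] 6/1 → 1 ('a')
  [2] 1/13 → 2 ('ab')
  [3] 13/7 → 2 ('ab')
  [4] 7/4 → 1 ('a')
  [5] 4/11 → 3 ('aca')
  [6] 11/17 → 0 ('')
  [7] 17/3 → 1 ('b')
  [8] 3/2 → 1 ('b')
  [9] 2/14 → 1 ('b')
  [10] 14/8 → 1 ('b')
  [11] 8/5 → 0 ('')
  [12] 5/12 → 2 ('ca')
  [13] 12/10 → 2 ('ca')
  [14] 10/15 → 1 ('c')
  [15] 15/0 → 0 ('')
  [16] 0/16 → 1 ('d')
  [17] 16/9 → 1 ('d')

n(n+1)/2 = 18·19/2 = 171
Σ LCP = 0 + 1 + 2 + 2 + 1 + 3 + 0 + 1 + 1 + 1 + 1 + 0 + 2 + 2 + 1 + 0 + 1 + 1 = 20
distinct = 171 − 20 = 151

151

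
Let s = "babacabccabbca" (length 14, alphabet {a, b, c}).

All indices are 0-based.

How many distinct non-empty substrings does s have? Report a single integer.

87

sorted suffixes:
  #0 SA[0]=13  'a'
  #1 SA[1]=1  'abacabccabbca'
  #2 SA[2]=9  'abbca'
  #3 SA[3]=5  'abccabbca'
  #4 SA[4]=3  'acabccabbca'
  #5 SA[5]=0  'babacabccabbca'
  #6 SA[6]=2  'bacabccabbca'
  #7 SA[7]=10  'bbca'
  #8 SA[8]=11  'bca'
  #9 SA[9]=6  'bccabbca'
  #10 SA[10]=12  'ca'
  #11 SA[11]=8  'cabbca'
  #12 SA[12]=4  'cabccabbca'
  #13 SA[13]=7  'ccabbca'

SA = [13, 1, 9, 5, 3, 0, 2, 10, 11, 6, 12, 8, 4, 7]
rank  pair      lcp
   1  s[13:],s[1:]  1  'a'
   2  s[1:],s[9:]  2  'ab'
   3  s[9:],s[5:]  2  'ab'
   4  s[5:],s[3:]  1  'a'
   5  s[3:],s[0:]  0  ''
   6  s[0:],s[2:]  2  'ba'
   7  s[2:],s[10:]  1  'b'
   8  s[10:],s[11:]  1  'b'
   9  s[11:],s[6:]  2  'bc'
  10  s[6:],s[12:]  0  ''
  11  s[12:],s[8:]  2  'ca'
  12  s[8:],s[4:]  3  'cab'
  13  s[4:],s[7:]  1  'c'

n(n+1)/2 = 14·15/2 = 105
Σ LCP = 0 + 1 + 2 + 2 + 1 + 0 + 2 + 1 + 1 + 2 + 0 + 2 + 3 + 1 = 18
distinct = 105 − 18 = 87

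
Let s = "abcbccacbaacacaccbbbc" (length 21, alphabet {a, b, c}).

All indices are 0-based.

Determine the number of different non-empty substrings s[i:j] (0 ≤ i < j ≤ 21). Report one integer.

rank→(start, suffix):
  0 → (9, 'aacacaccbbbc')
  1 → (0, 'abcbccacbaacacaccbbbc')
  2 → (10, 'acacaccbbbc')
  3 → (12, 'acaccbbbc')
  4 → (6, 'acbaacacaccbbbc')
  5 → (14, 'accbbbc')
  6 → (8, 'baacacaccbbbc')
  7 → (17, 'bbbc')
  8 → (18, 'bbc')
  9 → (19, 'bc')
  10 → (1, 'bcbccacbaacacaccbbbc')
  11 → (3, 'bccacbaacacaccbbbc')
  12 → (20, 'c')
  13 → (11, 'cacaccbbbc')
  14 → (5, 'cacbaacacaccbbbc')
  15 → (13, 'caccbbbc')
  16 → (7, 'cbaacacaccbbbc')
  17 → (16, 'cbbbc')
  18 → (2, 'cbccacbaacacaccbbbc')
  19 → (4, 'ccacbaacacaccbbbc')
  20 → (15, 'ccbbbc')

SA = [9, 0, 10, 12, 6, 14, 8, 17, 18, 19, 1, 3, 20, 11, 5, 13, 7, 16, 2, 4, 15]
i: (SA[i-1],SA[i]) lcp shared
  1: (9,0) 1 'a'
  2: (0,10) 1 'a'
  3: (10,12) 4 'acac'
  4: (12,6) 2 'ac'
  5: (6,14) 2 'ac'
  6: (14,8) 0 ''
  7: (8,17) 1 'b'
  8: (17,18) 2 'bb'
  9: (18,19) 1 'b'
  10: (19,1) 2 'bc'
  11: (1,3) 2 'bc'
  12: (3,20) 0 ''
  13: (20,11) 1 'c'
  14: (11,5) 3 'cac'
  15: (5,13) 3 'cac'
  16: (13,7) 1 'c'
  17: (7,16) 2 'cb'
  18: (16,2) 2 'cb'
  19: (2,4) 1 'c'
  20: (4,15) 2 'cc'

n(n+1)/2 = 21·22/2 = 231
Σ LCP = 0 + 1 + 1 + 4 + 2 + 2 + 0 + 1 + 2 + 1 + 2 + 2 + 0 + 1 + 3 + 3 + 1 + 2 + 2 + 1 + 2 = 33
distinct = 231 − 33 = 198

198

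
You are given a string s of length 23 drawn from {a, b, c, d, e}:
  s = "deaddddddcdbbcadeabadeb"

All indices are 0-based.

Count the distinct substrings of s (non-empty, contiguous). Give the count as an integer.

sorted suffixes:
  #0 SA[0]=17  'abadeb'
  #1 SA[1]=2  'addddddcdbbcadeabadeb'
  #2 SA[2]=14  'adeabadeb'
  #3 SA[3]=19  'adeb'
  #4 SA[4]=22  'b'
  #5 SA[5]=18  'badeb'
  #6 SA[6]=11  'bbcadeabadeb'
  #7 SA[7]=12  'bcadeabadeb'
  #8 SA[8]=13  'cadeabadeb'
  #9 SA[9]=9  'cdbbcadeabadeb'
  #10 SA[10]=10  'dbbcadeabadeb'
  #11 SA[11]=8  'dcdbbcadeabadeb'
  #12 SA[12]=7  'ddcdbbcadeabadeb'
  #13 SA[13]=6  'dddcdbbcadeabadeb'
  #14 SA[14]=5  'ddddcdbbcadeabadeb'
  #15 SA[15]=4  'dddddcdbbcadeabadeb'
  #16 SA[16]=3  'ddddddcdbbcadeabadeb'
  #17 SA[17]=15  'deabadeb'
  #18 SA[18]=0  'deaddddddcdbbcadeabadeb'
  #19 SA[19]=20  'deb'
  #20 SA[20]=16  'eabadeb'
  #21 SA[21]=1  'eaddddddcdbbcadeabadeb'
  #22 SA[22]=21  'eb'

SA = [17, 2, 14, 19, 22, 18, 11, 12, 13, 9, 10, 8, 7, 6, 5, 4, 3, 15, 0, 20, 16, 1, 21]
i: (SA[i-1],SA[i]) lcp shared
  1: (17,2) 1 'a'
  2: (2,14) 2 'ad'
  3: (14,19) 3 'ade'
  4: (19,22) 0 ''
  5: (22,18) 1 'b'
  6: (18,11) 1 'b'
  7: (11,12) 1 'b'
  8: (12,13) 0 ''
  9: (13,9) 1 'c'
  10: (9,10) 0 ''
  11: (10,8) 1 'd'
  12: (8,7) 1 'd'
  13: (7,6) 2 'dd'
  14: (6,5) 3 'ddd'
  15: (5,4) 4 'dddd'
  16: (4,3) 5 'ddddd'
  17: (3,15) 1 'd'
  18: (15,0) 3 'dea'
  19: (0,20) 2 'de'
  20: (20,16) 0 ''
  21: (16,1) 2 'ea'
  22: (1,21) 1 'e'

n(n+1)/2 = 23·24/2 = 276
Σ LCP = 0 + 1 + 2 + 3 + 0 + 1 + 1 + 1 + 0 + 1 + 0 + 1 + 1 + 2 + 3 + 4 + 5 + 1 + 3 + 2 + 0 + 2 + 1 = 35
distinct = 276 − 35 = 241

241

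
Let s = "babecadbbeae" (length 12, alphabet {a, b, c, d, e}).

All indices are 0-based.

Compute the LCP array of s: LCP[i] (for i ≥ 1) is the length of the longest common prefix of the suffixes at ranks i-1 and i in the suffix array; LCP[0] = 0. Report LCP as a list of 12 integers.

sorted suffixes:
  #0 SA[0]=1  'abecadbbeae'
  #1 SA[1]=5  'adbbeae'
  #2 SA[2]=10  'ae'
  #3 SA[3]=0  'babecadbbeae'
  #4 SA[4]=7  'bbeae'
  #5 SA[5]=8  'beae'
  #6 SA[6]=2  'becadbbeae'
  #7 SA[7]=4  'cadbbeae'
  #8 SA[8]=6  'dbbeae'
  #9 SA[9]=11  'e'
  #10 SA[10]=9  'eae'
  #11 SA[11]=3  'ecadbbeae'

SA = [1, 5, 10, 0, 7, 8, 2, 4, 6, 11, 9, 3]
[i] adj suffixes → lcp
  [1] 1/5 → 1 ('a')
  [2] 5/10 → 1 ('a')
  [3] 10/0 → 0 ('')
  [4] 0/7 → 1 ('b')
  [5] 7/8 → 1 ('b')
  [6] 8/2 → 2 ('be')
  [7] 2/4 → 0 ('')
  [8] 4/6 → 0 ('')
  [9] 6/11 → 0 ('')
  [10] 11/9 → 1 ('e')
  [11] 9/3 → 1 ('e')

[0, 1, 1, 0, 1, 1, 2, 0, 0, 0, 1, 1]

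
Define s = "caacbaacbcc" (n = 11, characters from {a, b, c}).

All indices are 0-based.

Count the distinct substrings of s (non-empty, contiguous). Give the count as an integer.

52

sorted suffixes:
  #0 SA[0]=1  'aacbaacbcc'
  #1 SA[1]=5  'aacbcc'
  #2 SA[2]=2  'acbaacbcc'
  #3 SA[3]=6  'acbcc'
  #4 SA[4]=4  'baacbcc'
  #5 SA[5]=8  'bcc'
  #6 SA[6]=10  'c'
  #7 SA[7]=0  'caacbaacbcc'
  #8 SA[8]=3  'cbaacbcc'
  #9 SA[9]=7  'cbcc'
  #10 SA[10]=9  'cc'

SA = [1, 5, 2, 6, 4, 8, 10, 0, 3, 7, 9]
[i] adj suffixes → lcp
  [1] 1/5 → 4 ('aacb')
  [2] 5/2 → 1 ('a')
  [3] 2/6 → 3 ('acb')
  [4] 6/4 → 0 ('')
  [5] 4/8 → 1 ('b')
  [6] 8/10 → 0 ('')
  [7] 10/0 → 1 ('c')
  [8] 0/3 → 1 ('c')
  [9] 3/7 → 2 ('cb')
  [10] 7/9 → 1 ('c')

n(n+1)/2 = 11·12/2 = 66
Σ LCP = 0 + 4 + 1 + 3 + 0 + 1 + 0 + 1 + 1 + 2 + 1 = 14
distinct = 66 − 14 = 52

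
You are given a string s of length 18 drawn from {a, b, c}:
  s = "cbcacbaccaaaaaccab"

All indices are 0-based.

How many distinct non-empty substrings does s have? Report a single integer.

141

sorted suffixes:
  #0 SA[0]=9  'aaaaaccab'
  #1 SA[1]=10  'aaaaccab'
  #2 SA[2]=11  'aaaccab'
  #3 SA[3]=12  'aaccab'
  #4 SA[4]=16  'ab'
  #5 SA[5]=3  'acbaccaaaaaccab'
  #6 SA[6]=6  'accaaaaaccab'
  #7 SA[7]=13  'accab'
  #8 SA[8]=17  'b'
  #9 SA[9]=5  'baccaaaaaccab'
  #10 SA[10]=1  'bcacbaccaaaaaccab'
  #11 SA[11]=8  'caaaaaccab'
  #12 SA[12]=15  'cab'
  #13 SA[13]=2  'cacbaccaaaaaccab'
  #14 SA[14]=4  'cbaccaaaaaccab'
  #15 SA[15]=0  'cbcacbaccaaaaaccab'
  #16 SA[16]=7  'ccaaaaaccab'
  #17 SA[17]=14  'ccab'

SA = [9, 10, 11, 12, 16, 3, 6, 13, 17, 5, 1, 8, 15, 2, 4, 0, 7, 14]
[i] adj suffixes → lcp
  [1] 9/10 → 4 ('aaaa')
  [2] 10/11 → 3 ('aaa')
  [3] 11/12 → 2 ('aa')
  [4] 12/16 → 1 ('a')
  [5] 16/3 → 1 ('a')
  [6] 3/6 → 2 ('ac')
  [7] 6/13 → 4 ('acca')
  [8] 13/17 → 0 ('')
  [9] 17/5 → 1 ('b')
  [10] 5/1 → 1 ('b')
  [11] 1/8 → 0 ('')
  [12] 8/15 → 2 ('ca')
  [13] 15/2 → 2 ('ca')
  [14] 2/4 → 1 ('c')
  [15] 4/0 → 2 ('cb')
  [16] 0/7 → 1 ('c')
  [17] 7/14 → 3 ('cca')

n(n+1)/2 = 18·19/2 = 171
Σ LCP = 0 + 4 + 3 + 2 + 1 + 1 + 2 + 4 + 0 + 1 + 1 + 0 + 2 + 2 + 1 + 2 + 1 + 3 = 30
distinct = 171 − 30 = 141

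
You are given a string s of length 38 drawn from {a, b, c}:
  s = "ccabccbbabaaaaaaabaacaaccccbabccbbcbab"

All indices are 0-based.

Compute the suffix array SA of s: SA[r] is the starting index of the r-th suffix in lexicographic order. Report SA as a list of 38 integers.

rank | idx | suffix
   0 |  10 | aaaaaaabaacaaccccbabccbbcbab
   1 |  11 | aaaaaabaacaaccccbabccbbcbab
   2 |  12 | aaaaabaacaaccccbabccbbcbab
   3 |  13 | aaaabaacaaccccbabccbbcbab
   4 |  14 | aaabaacaaccccbabccbbcbab
   5 |  15 | aabaacaaccccbabccbbcbab
   6 |  18 | aacaaccccbabccbbcbab
   7 |  21 | aaccccbabccbbcbab
   8 |  36 | ab
   9 |   8 | abaaaaaaabaacaaccccbabccbbcbab
  10 |  16 | abaacaaccccbabccbbcbab
  11 |   2 | abccbbabaaaaaaabaacaaccccbabccbbcbab
  12 |  28 | abccbbcbab
  13 |  19 | acaaccccbabccbbcbab
  14 |  22 | accccbabccbbcbab
  15 |  37 | b
  16 |   9 | baaaaaaabaacaaccccbabccbbcbab
  17 |  17 | baacaaccccbabccbbcbab
  18 |  35 | bab
  19 |   7 | babaaaaaaabaacaaccccbabccbbcbab
  20 |  27 | babccbbcbab
  21 |   6 | bbabaaaaaaabaacaaccccbabccbbcbab
  22 |  32 | bbcbab
  23 |  33 | bcbab
  24 |   3 | bccbbabaaaaaaabaacaaccccbabccbbcbab
  25 |  29 | bccbbcbab
  26 |  20 | caaccccbabccbbcbab
  27 |   1 | cabccbbabaaaaaaabaacaaccccbabccbbcbab
  28 |  34 | cbab
  29 |  26 | cbabccbbcbab
  30 |   5 | cbbabaaaaaaabaacaaccccbabccbbcbab
  31 |  31 | cbbcbab
  32 |   0 | ccabccbbabaaaaaaabaacaaccccbabccbbcbab
  33 |  25 | ccbabccbbcbab
  34 |   4 | ccbbabaaaaaaabaacaaccccbabccbbcbab
  35 |  30 | ccbbcbab
  36 |  24 | cccbabccbbcbab
  37 |  23 | ccccbabccbbcbab

[10, 11, 12, 13, 14, 15, 18, 21, 36, 8, 16, 2, 28, 19, 22, 37, 9, 17, 35, 7, 27, 6, 32, 33, 3, 29, 20, 1, 34, 26, 5, 31, 0, 25, 4, 30, 24, 23]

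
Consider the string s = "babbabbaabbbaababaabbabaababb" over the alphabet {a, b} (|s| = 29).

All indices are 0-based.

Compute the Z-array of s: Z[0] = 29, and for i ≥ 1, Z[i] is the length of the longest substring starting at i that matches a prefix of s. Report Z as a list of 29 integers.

[29, 0, 1, 5, 0, 1, 2, 0, 0, 1, 1, 2, 0, 0, 3, 0, 2, 0, 0, 1, 3, 0, 2, 0, 0, 4, 0, 1, 1]

Z[0]=29
i=1: outside box; Z[1]=0
i=2: outside box; Z[2]=1 grow→box=[2,3)
i=3: outside box; Z[3]=5 grow→box=[3,8)
i=4: min(r-i=4, Z[1]=0)=0; Z[4]=0
i=5: min(r-i=3, Z[2]=1)=1; Z[5]=1
i=6: min(r-i=2, Z[3]=5)=2; Z[6]=2
i=7: min(r-i=1, Z[4]=0)=0; Z[7]=0
i=8: outside box; Z[8]=0
i=9: outside box; Z[9]=1 grow→box=[9,10)
i=10: outside box; Z[10]=1 grow→box=[10,11)
i=11: outside box; Z[11]=2 grow→box=[11,13)
i=12: min(r-i=1, Z[1]=0)=0; Z[12]=0
i=13: outside box; Z[13]=0
i=14: outside box; Z[14]=3 grow→box=[14,17)
i=15: min(r-i=2, Z[1]=0)=0; Z[15]=0
i=16: min(r-i=1, Z[2]=1)=1; Z[16]=2 grow→box=[16,18)
i=17: min(r-i=1, Z[1]=0)=0; Z[17]=0
i=18: outside box; Z[18]=0
i=19: outside box; Z[19]=1 grow→box=[19,20)
i=20: outside box; Z[20]=3 grow→box=[20,23)
i=21: min(r-i=2, Z[1]=0)=0; Z[21]=0
i=22: min(r-i=1, Z[2]=1)=1; Z[22]=2 grow→box=[22,24)
i=23: min(r-i=1, Z[1]=0)=0; Z[23]=0
i=24: outside box; Z[24]=0
i=25: outside box; Z[25]=4 grow→box=[25,29)
i=26: min(r-i=3, Z[1]=0)=0; Z[26]=0
i=27: min(r-i=2, Z[2]=1)=1; Z[27]=1
i=28: min(r-i=1, Z[3]=5)=1; Z[28]=1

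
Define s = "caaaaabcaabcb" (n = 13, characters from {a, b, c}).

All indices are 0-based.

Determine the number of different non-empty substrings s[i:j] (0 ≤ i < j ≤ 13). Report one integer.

67

rank→(start, suffix):
  0 → (1, 'aaaaabcaabcb')
  1 → (2, 'aaaabcaabcb')
  2 → (3, 'aaabcaabcb')
  3 → (4, 'aabcaabcb')
  4 → (8, 'aabcb')
  5 → (5, 'abcaabcb')
  6 → (9, 'abcb')
  7 → (12, 'b')
  8 → (6, 'bcaabcb')
  9 → (10, 'bcb')
  10 → (0, 'caaaaabcaabcb')
  11 → (7, 'caabcb')
  12 → (11, 'cb')

SA = [1, 2, 3, 4, 8, 5, 9, 12, 6, 10, 0, 7, 11]
[i] adj suffixes → lcp
  [1] 1/2 → 4 ('aaaa')
  [2] 2/3 → 3 ('aaa')
  [3] 3/4 → 2 ('aa')
  [4] 4/8 → 4 ('aabc')
  [5] 8/5 → 1 ('a')
  [6] 5/9 → 3 ('abc')
  [7] 9/12 → 0 ('')
  [8] 12/6 → 1 ('b')
  [9] 6/10 → 2 ('bc')
  [10] 10/0 → 0 ('')
  [11] 0/7 → 3 ('caa')
  [12] 7/11 → 1 ('c')

n(n+1)/2 = 13·14/2 = 91
Σ LCP = 0 + 4 + 3 + 2 + 4 + 1 + 3 + 0 + 1 + 2 + 0 + 3 + 1 = 24
distinct = 91 − 24 = 67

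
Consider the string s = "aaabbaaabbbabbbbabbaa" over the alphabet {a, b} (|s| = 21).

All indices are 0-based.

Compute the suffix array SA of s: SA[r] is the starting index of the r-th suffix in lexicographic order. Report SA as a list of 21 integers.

rank→(start, suffix):
  0 → (20, 'a')
  1 → (19, 'aa')
  2 → (0, 'aaabbaaabbbabbbbabbaa')
  3 → (5, 'aaabbbabbbbabbaa')
  4 → (1, 'aabbaaabbbabbbbabbaa')
  5 → (6, 'aabbbabbbbabbaa')
  6 → (16, 'abbaa')
  7 → (2, 'abbaaabbbabbbbabbaa')
  8 → (7, 'abbbabbbbabbaa')
  9 → (11, 'abbbbabbaa')
  10 → (18, 'baa')
  11 → (4, 'baaabbbabbbbabbaa')
  12 → (15, 'babbaa')
  13 → (10, 'babbbbabbaa')
  14 → (17, 'bbaa')
  15 → (3, 'bbaaabbbabbbbabbaa')
  16 → (14, 'bbabbaa')
  17 → (9, 'bbabbbbabbaa')
  18 → (13, 'bbbabbaa')
  19 → (8, 'bbbabbbbabbaa')
  20 → (12, 'bbbbabbaa')

[20, 19, 0, 5, 1, 6, 16, 2, 7, 11, 18, 4, 15, 10, 17, 3, 14, 9, 13, 8, 12]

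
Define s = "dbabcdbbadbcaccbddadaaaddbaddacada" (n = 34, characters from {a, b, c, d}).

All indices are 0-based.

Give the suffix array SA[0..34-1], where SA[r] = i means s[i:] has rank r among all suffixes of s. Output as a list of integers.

rank | idx | suffix
   0 |  33 | a
   1 |  20 | aaaddbaddacada
   2 |  21 | aaddbaddacada
   3 |   2 | abcdbbadbcaccbddadaaaddbaddacada
   4 |  29 | acada
   5 |  12 | accbddadaaaddbaddacada
   6 |  31 | ada
   7 |  18 | adaaaddbaddacada
   8 |   8 | adbcaccbddadaaaddbaddacada
   9 |  26 | addacada
  10 |  22 | addbaddacada
  11 |   1 | babcdbbadbcaccbddadaaaddbaddacada
  12 |   7 | badbcaccbddadaaaddbaddacada
  13 |  25 | baddacada
  14 |   6 | bbadbcaccbddadaaaddbaddacada
  15 |  10 | bcaccbddadaaaddbaddacada
  16 |   3 | bcdbbadbcaccbddadaaaddbaddacada
  17 |  15 | bddadaaaddbaddacada
  18 |  11 | caccbddadaaaddbaddacada
  19 |  30 | cada
  20 |  14 | cbddadaaaddbaddacada
  21 |  13 | ccbddadaaaddbaddacada
  22 |   4 | cdbbadbcaccbddadaaaddbaddacada
  23 |  32 | da
  24 |  19 | daaaddbaddacada
  25 |  28 | dacada
  26 |  17 | dadaaaddbaddacada
  27 |   0 | dbabcdbbadbcaccbddadaaaddbaddacada
  28 |  24 | dbaddacada
  29 |   5 | dbbadbcaccbddadaaaddbaddacada
  30 |   9 | dbcaccbddadaaaddbaddacada
  31 |  27 | ddacada
  32 |  16 | ddadaaaddbaddacada
  33 |  23 | ddbaddacada

[33, 20, 21, 2, 29, 12, 31, 18, 8, 26, 22, 1, 7, 25, 6, 10, 3, 15, 11, 30, 14, 13, 4, 32, 19, 28, 17, 0, 24, 5, 9, 27, 16, 23]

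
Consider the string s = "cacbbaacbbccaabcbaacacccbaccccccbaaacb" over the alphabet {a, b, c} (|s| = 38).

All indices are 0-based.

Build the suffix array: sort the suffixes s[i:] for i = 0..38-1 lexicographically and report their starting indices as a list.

[33, 12, 17, 34, 5, 13, 18, 35, 1, 6, 20, 25, 37, 32, 16, 4, 24, 3, 8, 14, 9, 11, 0, 19, 36, 31, 15, 23, 2, 7, 10, 30, 22, 29, 21, 28, 27, 26]

rank | idx | suffix
   0 |  33 | aaacb
   1 |  12 | aabcbaacacccbaccccccbaaacb
   2 |  17 | aacacccbaccccccbaaacb
   3 |  34 | aacb
   4 |   5 | aacbbccaabcbaacacccbaccccccbaaacb
   5 |  13 | abcbaacacccbaccccccbaaacb
   6 |  18 | acacccbaccccccbaaacb
   7 |  35 | acb
   8 |   1 | acbbaacbbccaabcbaacacccbaccccccbaaacb
   9 |   6 | acbbccaabcbaacacccbaccccccbaaacb
  10 |  20 | acccbaccccccbaaacb
  11 |  25 | accccccbaaacb
  12 |  37 | b
  13 |  32 | baaacb
  14 |  16 | baacacccbaccccccbaaacb
  15 |   4 | baacbbccaabcbaacacccbaccccccbaaacb
  16 |  24 | baccccccbaaacb
  17 |   3 | bbaacbbccaabcbaacacccbaccccccbaaacb
  18 |   8 | bbccaabcbaacacccbaccccccbaaacb
  19 |  14 | bcbaacacccbaccccccbaaacb
  20 |   9 | bccaabcbaacacccbaccccccbaaacb
  21 |  11 | caabcbaacacccbaccccccbaaacb
  22 |   0 | cacbbaacbbccaabcbaacacccbaccccccbaaacb
  23 |  19 | cacccbaccccccbaaacb
  24 |  36 | cb
  25 |  31 | cbaaacb
  26 |  15 | cbaacacccbaccccccbaaacb
  27 |  23 | cbaccccccbaaacb
  28 |   2 | cbbaacbbccaabcbaacacccbaccccccbaaacb
  29 |   7 | cbbccaabcbaacacccbaccccccbaaacb
  30 |  10 | ccaabcbaacacccbaccccccbaaacb
  31 |  30 | ccbaaacb
  32 |  22 | ccbaccccccbaaacb
  33 |  29 | cccbaaacb
  34 |  21 | cccbaccccccbaaacb
  35 |  28 | ccccbaaacb
  36 |  27 | cccccbaaacb
  37 |  26 | ccccccbaaacb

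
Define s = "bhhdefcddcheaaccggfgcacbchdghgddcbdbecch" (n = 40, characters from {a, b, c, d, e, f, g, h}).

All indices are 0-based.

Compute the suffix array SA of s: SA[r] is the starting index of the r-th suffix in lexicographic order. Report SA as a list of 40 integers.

rank | idx | suffix
   0 |  12 | aaccggfgcacbchdghgddcbdbecch
   1 |  21 | acbchdghgddcbdbecch
   2 |  13 | accggfgcacbchdghgddcbdbecch
   3 |  23 | bchdghgddcbdbecch
   4 |  33 | bdbecch
   5 |  35 | becch
   6 |   0 | bhhdefcddcheaaccggfgcacbchdghgddcbdbecch
   7 |  20 | cacbchdghgddcbdbecch
   8 |  22 | cbchdghgddcbdbecch
   9 |  32 | cbdbecch
  10 |  14 | ccggfgcacbchdghgddcbdbecch
  11 |  37 | cch
  12 |   6 | cddcheaaccggfgcacbchdghgddcbdbecch
  13 |  15 | cggfgcacbchdghgddcbdbecch
  14 |  38 | ch
  15 |  24 | chdghgddcbdbecch
  16 |   9 | cheaaccggfgcacbchdghgddcbdbecch
  17 |  34 | dbecch
  18 |  31 | dcbdbecch
  19 |   8 | dcheaaccggfgcacbchdghgddcbdbecch
  20 |  30 | ddcbdbecch
  21 |   7 | ddcheaaccggfgcacbchdghgddcbdbecch
  22 |   3 | defcddcheaaccggfgcacbchdghgddcbdbecch
  23 |  26 | dghgddcbdbecch
  24 |  11 | eaaccggfgcacbchdghgddcbdbecch
  25 |  36 | ecch
  26 |   4 | efcddcheaaccggfgcacbchdghgddcbdbecch
  27 |   5 | fcddcheaaccggfgcacbchdghgddcbdbecch
  28 |  18 | fgcacbchdghgddcbdbecch
  29 |  19 | gcacbchdghgddcbdbecch
  30 |  29 | gddcbdbecch
  31 |  17 | gfgcacbchdghgddcbdbecch
  32 |  16 | ggfgcacbchdghgddcbdbecch
  33 |  27 | ghgddcbdbecch
  34 |  39 | h
  35 |   2 | hdefcddcheaaccggfgcacbchdghgddcbdbecch
  36 |  25 | hdghgddcbdbecch
  37 |  10 | heaaccggfgcacbchdghgddcbdbecch
  38 |  28 | hgddcbdbecch
  39 |   1 | hhdefcddcheaaccggfgcacbchdghgddcbdbecch

[12, 21, 13, 23, 33, 35, 0, 20, 22, 32, 14, 37, 6, 15, 38, 24, 9, 34, 31, 8, 30, 7, 3, 26, 11, 36, 4, 5, 18, 19, 29, 17, 16, 27, 39, 2, 25, 10, 28, 1]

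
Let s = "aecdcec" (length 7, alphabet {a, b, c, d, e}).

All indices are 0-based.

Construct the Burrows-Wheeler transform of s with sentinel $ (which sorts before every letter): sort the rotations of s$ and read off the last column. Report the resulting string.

c$eedcca

rank  rotation  last
    0  $aecdcec  c
    1  aecdcec$  $
    2  c$aecdce  e
    3  cdcec$ae  e
    4  cec$aecd  d
    5  dcec$aec  c
    6  ec$aecdc  c
    7  ecdcec$a  a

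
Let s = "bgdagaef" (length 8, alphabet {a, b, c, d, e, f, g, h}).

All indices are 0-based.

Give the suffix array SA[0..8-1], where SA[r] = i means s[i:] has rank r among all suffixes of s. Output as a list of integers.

rank | idx | suffix
   0 |   5 | aef
   1 |   3 | agaef
   2 |   0 | bgdagaef
   3 |   2 | dagaef
   4 |   6 | ef
   5 |   7 | f
   6 |   4 | gaef
   7 |   1 | gdagaef

[5, 3, 0, 2, 6, 7, 4, 1]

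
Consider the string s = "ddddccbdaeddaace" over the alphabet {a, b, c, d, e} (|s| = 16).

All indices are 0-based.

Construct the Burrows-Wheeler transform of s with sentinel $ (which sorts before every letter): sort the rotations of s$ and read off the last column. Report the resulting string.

rank  rotation           last
    0  $ddddccbdaeddaace  e
    1  aace$ddddccbdaedd  d
    2  ace$ddddccbdaedda  a
    3  aeddaace$ddddccbd  d
    4  bdaeddaace$ddddcc  c
    5  cbdaeddaace$ddddc  c
    6  ccbdaeddaace$dddd  d
    7  ce$ddddccbdaeddaa  a
    8  daace$ddddccbdaed  d
    9  daeddaace$ddddccb  b
   10  dccbdaeddaace$ddd  d
   11  ddaace$ddddccbdae  e
   12  ddccbdaeddaace$dd  d
   13  dddccbdaeddaace$d  d
   14  ddddccbdaeddaace$  $
   15  e$ddddccbdaeddaac  c
   16  eddaace$ddddccbda  a

edadccdadbdedd$ca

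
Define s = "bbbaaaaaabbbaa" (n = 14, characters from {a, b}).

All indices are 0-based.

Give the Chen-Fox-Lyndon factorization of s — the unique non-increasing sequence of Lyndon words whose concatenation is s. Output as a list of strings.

emit factor 1: 'b' (i=0, period=1)
emit factor 2: 'b' (i=1, period=1)
emit factor 3: 'b' (i=2, period=1)
emit factor 4: 'aaaaaabbb' (i=3, period=9)
emit factor 5: 'a' (i=12, period=1)
emit factor 6: 'a' (i=13, period=1)

["b", "b", "b", "aaaaaabbb", "a", "a"]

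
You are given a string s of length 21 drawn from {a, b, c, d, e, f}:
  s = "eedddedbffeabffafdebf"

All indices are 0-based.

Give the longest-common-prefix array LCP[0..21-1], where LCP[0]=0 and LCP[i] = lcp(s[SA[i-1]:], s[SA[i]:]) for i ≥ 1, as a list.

sorted suffixes:
  #0 SA[0]=11  'abffafdebf'
  #1 SA[1]=15  'afdebf'
  #2 SA[2]=19  'bf'
  #3 SA[3]=12  'bffafdebf'
  #4 SA[4]=7  'bffeabffafdebf'
  #5 SA[5]=6  'dbffeabffafdebf'
  #6 SA[6]=2  'dddedbffeabffafdebf'
  #7 SA[7]=3  'ddedbffeabffafdebf'
  #8 SA[8]=17  'debf'
  #9 SA[9]=4  'dedbffeabffafdebf'
  #10 SA[10]=10  'eabffafdebf'
  #11 SA[11]=18  'ebf'
  #12 SA[12]=5  'edbffeabffafdebf'
  #13 SA[13]=1  'edddedbffeabffafdebf'
  #14 SA[14]=0  'eedddedbffeabffafdebf'
  #15 SA[15]=20  'f'
  #16 SA[16]=14  'fafdebf'
  #17 SA[17]=16  'fdebf'
  #18 SA[18]=9  'feabffafdebf'
  #19 SA[19]=13  'ffafdebf'
  #20 SA[20]=8  'ffeabffafdebf'

SA = [11, 15, 19, 12, 7, 6, 2, 3, 17, 4, 10, 18, 5, 1, 0, 20, 14, 16, 9, 13, 8]
rank  pair      lcp
   1  s[11:],s[15:]  1  'a'
   2  s[15:],s[19:]  0  ''
   3  s[19:],s[12:]  2  'bf'
   4  s[12:],s[7:]  3  'bff'
   5  s[7:],s[6:]  0  ''
   6  s[6:],s[2:]  1  'd'
   7  s[2:],s[3:]  2  'dd'
   8  s[3:],s[17:]  1  'd'
   9  s[17:],s[4:]  2  'de'
  10  s[4:],s[10:]  0  ''
  11  s[10:],s[18:]  1  'e'
  12  s[18:],s[5:]  1  'e'
  13  s[5:],s[1:]  2  'ed'
  14  s[1:],s[0:]  1  'e'
  15  s[0:],s[20:]  0  ''
  16  s[20:],s[14:]  1  'f'
  17  s[14:],s[16:]  1  'f'
  18  s[16:],s[9:]  1  'f'
  19  s[9:],s[13:]  1  'f'
  20  s[13:],s[8:]  2  'ff'

[0, 1, 0, 2, 3, 0, 1, 2, 1, 2, 0, 1, 1, 2, 1, 0, 1, 1, 1, 1, 2]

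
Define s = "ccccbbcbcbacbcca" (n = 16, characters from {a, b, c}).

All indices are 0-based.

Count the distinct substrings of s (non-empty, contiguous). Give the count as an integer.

sorted suffixes:
  #0 SA[0]=15  'a'
  #1 SA[1]=10  'acbcca'
  #2 SA[2]=9  'bacbcca'
  #3 SA[3]=4  'bbcbcbacbcca'
  #4 SA[4]=7  'bcbacbcca'
  #5 SA[5]=5  'bcbcbacbcca'
  #6 SA[6]=12  'bcca'
  #7 SA[7]=14  'ca'
  #8 SA[8]=8  'cbacbcca'
  #9 SA[9]=3  'cbbcbcbacbcca'
  #10 SA[10]=6  'cbcbacbcca'
  #11 SA[11]=11  'cbcca'
  #12 SA[12]=13  'cca'
  #13 SA[13]=2  'ccbbcbcbacbcca'
  #14 SA[14]=1  'cccbbcbcbacbcca'
  #15 SA[15]=0  'ccccbbcbcbacbcca'

SA = [15, 10, 9, 4, 7, 5, 12, 14, 8, 3, 6, 11, 13, 2, 1, 0]
[i] adj suffixes → lcp
  [1] 15/10 → 1 ('a')
  [2] 10/9 → 0 ('')
  [3] 9/4 → 1 ('b')
  [4] 4/7 → 1 ('b')
  [5] 7/5 → 3 ('bcb')
  [6] 5/12 → 2 ('bc')
  [7] 12/14 → 0 ('')
  [8] 14/8 → 1 ('c')
  [9] 8/3 → 2 ('cb')
  [10] 3/6 → 2 ('cb')
  [11] 6/11 → 3 ('cbc')
  [12] 11/13 → 1 ('c')
  [13] 13/2 → 2 ('cc')
  [14] 2/1 → 2 ('cc')
  [15] 1/0 → 3 ('ccc')

n(n+1)/2 = 16·17/2 = 136
Σ LCP = 0 + 1 + 0 + 1 + 1 + 3 + 2 + 0 + 1 + 2 + 2 + 3 + 1 + 2 + 2 + 3 = 24
distinct = 136 − 24 = 112

112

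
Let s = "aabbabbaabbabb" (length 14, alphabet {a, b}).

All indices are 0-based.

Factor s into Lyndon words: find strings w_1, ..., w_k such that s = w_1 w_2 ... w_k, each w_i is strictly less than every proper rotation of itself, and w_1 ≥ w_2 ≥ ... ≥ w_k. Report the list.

["aabbabb", "aabbabb"]

emit factor 1: 'aabbabb' (i=0, period=7)
emit factor 2: 'aabbabb' (i=7, period=7)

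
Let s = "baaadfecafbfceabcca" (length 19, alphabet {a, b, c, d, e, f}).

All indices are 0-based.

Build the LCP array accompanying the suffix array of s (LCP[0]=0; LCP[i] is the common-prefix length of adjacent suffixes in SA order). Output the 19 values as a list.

[0, 1, 2, 1, 1, 1, 0, 1, 1, 0, 2, 1, 1, 0, 0, 1, 0, 1, 1]

sorted suffixes:
  #0 SA[0]=18  'a'
  #1 SA[1]=1  'aaadfecafbfceabcca'
  #2 SA[2]=2  'aadfecafbfceabcca'
  #3 SA[3]=14  'abcca'
  #4 SA[4]=3  'adfecafbfceabcca'
  #5 SA[5]=8  'afbfceabcca'
  #6 SA[6]=0  'baaadfecafbfceabcca'
  #7 SA[7]=15  'bcca'
  #8 SA[8]=10  'bfceabcca'
  #9 SA[9]=17  'ca'
  #10 SA[10]=7  'cafbfceabcca'
  #11 SA[11]=16  'cca'
  #12 SA[12]=12  'ceabcca'
  #13 SA[13]=4  'dfecafbfceabcca'
  #14 SA[14]=13  'eabcca'
  #15 SA[15]=6  'ecafbfceabcca'
  #16 SA[16]=9  'fbfceabcca'
  #17 SA[17]=11  'fceabcca'
  #18 SA[18]=5  'fecafbfceabcca'

SA = [18, 1, 2, 14, 3, 8, 0, 15, 10, 17, 7, 16, 12, 4, 13, 6, 9, 11, 5]
[i] adj suffixes → lcp
  [1] 18/1 → 1 ('a')
  [2] 1/2 → 2 ('aa')
  [3] 2/14 → 1 ('a')
  [4] 14/3 → 1 ('a')
  [5] 3/8 → 1 ('a')
  [6] 8/0 → 0 ('')
  [7] 0/15 → 1 ('b')
  [8] 15/10 → 1 ('b')
  [9] 10/17 → 0 ('')
  [10] 17/7 → 2 ('ca')
  [11] 7/16 → 1 ('c')
  [12] 16/12 → 1 ('c')
  [13] 12/4 → 0 ('')
  [14] 4/13 → 0 ('')
  [15] 13/6 → 1 ('e')
  [16] 6/9 → 0 ('')
  [17] 9/11 → 1 ('f')
  [18] 11/5 → 1 ('f')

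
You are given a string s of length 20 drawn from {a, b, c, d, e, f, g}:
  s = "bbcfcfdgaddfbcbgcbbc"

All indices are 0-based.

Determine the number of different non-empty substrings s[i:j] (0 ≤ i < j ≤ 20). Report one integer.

sorted suffixes:
  #0 SA[0]=8  'addfbcbgcbbc'
  #1 SA[1]=17  'bbc'
  #2 SA[2]=0  'bbcfcfdgaddfbcbgcbbc'
  #3 SA[3]=18  'bc'
  #4 SA[4]=12  'bcbgcbbc'
  #5 SA[5]=1  'bcfcfdgaddfbcbgcbbc'
  #6 SA[6]=14  'bgcbbc'
  #7 SA[7]=19  'c'
  #8 SA[8]=16  'cbbc'
  #9 SA[9]=13  'cbgcbbc'
  #10 SA[10]=2  'cfcfdgaddfbcbgcbbc'
  #11 SA[11]=4  'cfdgaddfbcbgcbbc'
  #12 SA[12]=9  'ddfbcbgcbbc'
  #13 SA[13]=10  'dfbcbgcbbc'
  #14 SA[14]=6  'dgaddfbcbgcbbc'
  #15 SA[15]=11  'fbcbgcbbc'
  #16 SA[16]=3  'fcfdgaddfbcbgcbbc'
  #17 SA[17]=5  'fdgaddfbcbgcbbc'
  #18 SA[18]=7  'gaddfbcbgcbbc'
  #19 SA[19]=15  'gcbbc'

SA = [8, 17, 0, 18, 12, 1, 14, 19, 16, 13, 2, 4, 9, 10, 6, 11, 3, 5, 7, 15]
i: (SA[i-1],SA[i]) lcp shared
  1: (8,17) 0 ''
  2: (17,0) 3 'bbc'
  3: (0,18) 1 'b'
  4: (18,12) 2 'bc'
  5: (12,1) 2 'bc'
  6: (1,14) 1 'b'
  7: (14,19) 0 ''
  8: (19,16) 1 'c'
  9: (16,13) 2 'cb'
  10: (13,2) 1 'c'
  11: (2,4) 2 'cf'
  12: (4,9) 0 ''
  13: (9,10) 1 'd'
  14: (10,6) 1 'd'
  15: (6,11) 0 ''
  16: (11,3) 1 'f'
  17: (3,5) 1 'f'
  18: (5,7) 0 ''
  19: (7,15) 1 'g'

n(n+1)/2 = 20·21/2 = 210
Σ LCP = 0 + 0 + 3 + 1 + 2 + 2 + 1 + 0 + 1 + 2 + 1 + 2 + 0 + 1 + 1 + 0 + 1 + 1 + 0 + 1 = 20
distinct = 210 − 20 = 190

190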